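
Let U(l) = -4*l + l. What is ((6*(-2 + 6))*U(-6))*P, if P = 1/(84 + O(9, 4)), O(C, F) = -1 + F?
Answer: 144/29 ≈ 4.9655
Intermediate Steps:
U(l) = -3*l
P = 1/87 (P = 1/(84 + (-1 + 4)) = 1/(84 + 3) = 1/87 ≈ 0.011494)
((6*(-2 + 6))*U(-6))*P = ((6*(-2 + 6))*(-3*(-6)))*(1/87) = ((6*4)*18)*(1/87) = (24*18)*(1/87) = 432*(1/87) = 144/29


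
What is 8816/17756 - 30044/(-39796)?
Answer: 55268925/44163611 ≈ 1.2515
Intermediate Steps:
8816/17756 - 30044/(-39796) = 8816*(1/17756) - 30044*(-1/39796) = 2204/4439 + 7511/9949 = 55268925/44163611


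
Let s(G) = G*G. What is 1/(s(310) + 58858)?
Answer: 1/154958 ≈ 6.4534e-6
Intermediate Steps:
s(G) = G**2
1/(s(310) + 58858) = 1/(310**2 + 58858) = 1/(96100 + 58858) = 1/154958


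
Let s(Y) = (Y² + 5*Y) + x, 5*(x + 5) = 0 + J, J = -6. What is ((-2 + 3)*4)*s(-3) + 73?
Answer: 121/5 ≈ 24.200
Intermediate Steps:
x = -31/5 (x = -5 + (0 - 6)/5 = -5 + (⅕)*(-6) = -5 - 6/5 = -31/5 ≈ -6.2000)
s(Y) = -31/5 + Y² + 5*Y (s(Y) = (Y² + 5*Y) - 31/5 = -31/5 + Y² + 5*Y)
((-2 + 3)*4)*s(-3) + 73 = ((-2 + 3)*4)*(-31/5 + (-3)² + 5*(-3)) + 73 = (1*4)*(-31/5 + 9 - 15) + 73 = 4*(-61/5) + 73 = -244/5 + 73 = 121/5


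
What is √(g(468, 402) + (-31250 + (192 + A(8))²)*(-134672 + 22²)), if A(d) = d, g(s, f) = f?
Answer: I*√1174144598 ≈ 34266.0*I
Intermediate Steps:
√(g(468, 402) + (-31250 + (192 + A(8))²)*(-134672 + 22²)) = √(402 + (-31250 + (192 + 8)²)*(-134672 + 22²)) = √(402 + (-31250 + 200²)*(-134672 + 484)) = √(402 + (-31250 + 40000)*(-134188)) = √(402 + 8750*(-134188)) = √(402 - 1174145000) = √(-1174144598) = I*√1174144598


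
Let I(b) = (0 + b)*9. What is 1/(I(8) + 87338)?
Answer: 1/87410 ≈ 1.1440e-5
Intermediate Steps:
I(b) = 9*b (I(b) = b*9 = 9*b)
1/(I(8) + 87338) = 1/(9*8 + 87338) = 1/(72 + 87338) = 1/87410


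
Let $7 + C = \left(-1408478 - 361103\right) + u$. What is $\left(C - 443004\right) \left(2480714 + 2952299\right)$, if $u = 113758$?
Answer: $-11402992406842$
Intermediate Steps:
$C = -1655830$ ($C = -7 + \left(\left(-1408478 - 361103\right) + 113758\right) = -7 + \left(-1769581 + 113758\right) = -7 - 1655823 = -1655830$)
$\left(C - 443004\right) \left(2480714 + 2952299\right) = \left(-1655830 - 443004\right) \left(2480714 + 2952299\right) = \left(-2098834\right) 5433013 = -11402992406842$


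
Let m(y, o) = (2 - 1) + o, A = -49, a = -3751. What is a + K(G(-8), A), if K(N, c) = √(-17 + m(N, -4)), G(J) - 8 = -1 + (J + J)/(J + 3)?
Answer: -3751 + 2*I*√5 ≈ -3751.0 + 4.4721*I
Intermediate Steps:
G(J) = 7 + 2*J/(3 + J) (G(J) = 8 + (-1 + (J + J)/(J + 3)) = 8 + (-1 + (2*J)/(3 + J)) = 8 + (-1 + 2*J/(3 + J)) = 7 + 2*J/(3 + J))
m(y, o) = 1 + o
K(N, c) = 2*I*√5 (K(N, c) = √(-17 + (1 - 4)) = √(-17 - 3) = √(-20) = 2*I*√5)
a + K(G(-8), A) = -3751 + 2*I*√5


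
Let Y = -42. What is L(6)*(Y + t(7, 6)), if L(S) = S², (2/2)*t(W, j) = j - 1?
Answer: -1332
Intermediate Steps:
t(W, j) = -1 + j (t(W, j) = j - 1 = -1 + j)
L(6)*(Y + t(7, 6)) = 6²*(-42 + (-1 + 6)) = 36*(-42 + 5) = 36*(-37) = -1332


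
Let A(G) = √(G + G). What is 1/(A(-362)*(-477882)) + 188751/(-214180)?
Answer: -188751/214180 + I*√181/172993284 ≈ -0.88127 + 7.777e-8*I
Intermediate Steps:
A(G) = √2*√G (A(G) = √(2*G) = √2*√G)
1/(A(-362)*(-477882)) + 188751/(-214180) = 1/((√2*√(-362))*(-477882)) + 188751/(-214180) = -1/477882/(√2*(I*√362)) + 188751*(-1/214180) = -1/477882/(2*I*√181) - 188751/214180 = -I*√181/362*(-1/477882) - 188751/214180 = I*√181/172993284 - 188751/214180 = -188751/214180 + I*√181/172993284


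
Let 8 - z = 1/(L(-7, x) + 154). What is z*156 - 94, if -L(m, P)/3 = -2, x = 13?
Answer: 46121/40 ≈ 1153.0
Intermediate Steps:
L(m, P) = 6 (L(m, P) = -3*(-2) = 6)
z = 1279/160 (z = 8 - 1/(6 + 154) = 8 - 1/160 = 1279/160 ≈ 7.9938)
z*156 - 94 = (1279/160)*156 - 94 = 49881/40 - 94 = 46121/40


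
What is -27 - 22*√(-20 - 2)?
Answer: -27 - 22*I*√22 ≈ -27.0 - 103.19*I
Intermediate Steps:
-27 - 22*√(-20 - 2) = -27 - 22*I*√22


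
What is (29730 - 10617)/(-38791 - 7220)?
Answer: -6371/15337 ≈ -0.41540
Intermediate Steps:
(29730 - 10617)/(-38791 - 7220) = 19113/(-46011) = 19113*(-1/46011) = -6371/15337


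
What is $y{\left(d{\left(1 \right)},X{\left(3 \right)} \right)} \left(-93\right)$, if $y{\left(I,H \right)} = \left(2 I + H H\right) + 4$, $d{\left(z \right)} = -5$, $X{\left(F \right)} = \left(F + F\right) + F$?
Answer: $-6975$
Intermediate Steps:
$X{\left(F \right)} = 3 F$ ($X{\left(F \right)} = 2 F + F = 3 F$)
$y{\left(I,H \right)} = 4 + H^{2} + 2 I$ ($y{\left(I,H \right)} = \left(2 I + H^{2}\right) + 4 = \left(H^{2} + 2 I\right) + 4 = 4 + H^{2} + 2 I$)
$y{\left(d{\left(1 \right)},X{\left(3 \right)} \right)} \left(-93\right) = \left(4 + \left(3 \cdot 3\right)^{2} + 2 \left(-5\right)\right) \left(-93\right) = \left(4 + 9^{2} - 10\right) \left(-93\right) = \left(4 + 81 - 10\right) \left(-93\right) = 75 \left(-93\right) = -6975$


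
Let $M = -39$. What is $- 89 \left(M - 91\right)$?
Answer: $11570$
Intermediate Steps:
$- 89 \left(M - 91\right) = - 89 \left(-39 - 91\right) = \left(-89\right) \left(-130\right) = 11570$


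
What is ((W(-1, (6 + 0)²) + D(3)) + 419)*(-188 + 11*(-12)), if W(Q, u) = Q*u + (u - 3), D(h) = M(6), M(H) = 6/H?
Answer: -133440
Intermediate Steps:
D(h) = 1 (D(h) = 6/6 = 6*(⅙) = 1)
W(Q, u) = -3 + u + Q*u (W(Q, u) = Q*u + (-3 + u) = -3 + u + Q*u)
((W(-1, (6 + 0)²) + D(3)) + 419)*(-188 + 11*(-12)) = (((-3 + (6 + 0)² - (6 + 0)²) + 1) + 419)*(-188 + 11*(-12)) = (((-3 + 6² - 1*6²) + 1) + 419)*(-188 - 132) = (((-3 + 36 - 1*36) + 1) + 419)*(-320) = (((-3 + 36 - 36) + 1) + 419)*(-320) = ((-3 + 1) + 419)*(-320) = (-2 + 419)*(-320) = 417*(-320) = -133440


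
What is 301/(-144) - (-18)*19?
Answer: 48947/144 ≈ 339.91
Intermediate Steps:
301/(-144) - (-18)*19 = 301*(-1/144) - 1*(-342) = -301/144 + 342 = 48947/144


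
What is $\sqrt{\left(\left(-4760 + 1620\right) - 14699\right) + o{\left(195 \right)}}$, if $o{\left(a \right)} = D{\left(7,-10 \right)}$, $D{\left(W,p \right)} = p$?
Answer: $i \sqrt{17849} \approx 133.6 i$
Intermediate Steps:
$o{\left(a \right)} = -10$
$\sqrt{\left(\left(-4760 + 1620\right) - 14699\right) + o{\left(195 \right)}} = \sqrt{\left(\left(-4760 + 1620\right) - 14699\right) - 10} = \sqrt{\left(-3140 - 14699\right) - 10} = \sqrt{-17839 - 10} = \sqrt{-17849} = i \sqrt{17849}$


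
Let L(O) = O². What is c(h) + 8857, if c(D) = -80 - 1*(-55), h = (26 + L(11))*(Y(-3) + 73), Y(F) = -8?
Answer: 8832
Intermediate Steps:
h = 9555 (h = (26 + 11²)*(-8 + 73) = (26 + 121)*65 = 147*65 = 9555)
c(D) = -25 (c(D) = -80 + 55 = -25)
c(h) + 8857 = -25 + 8857 = 8832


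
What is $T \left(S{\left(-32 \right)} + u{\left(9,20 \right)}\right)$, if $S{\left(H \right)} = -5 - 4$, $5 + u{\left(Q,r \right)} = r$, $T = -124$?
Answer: $-744$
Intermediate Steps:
$u{\left(Q,r \right)} = -5 + r$
$S{\left(H \right)} = -9$
$T \left(S{\left(-32 \right)} + u{\left(9,20 \right)}\right) = - 124 \left(-9 + \left(-5 + 20\right)\right) = - 124 \left(-9 + 15\right) = \left(-124\right) 6 = -744$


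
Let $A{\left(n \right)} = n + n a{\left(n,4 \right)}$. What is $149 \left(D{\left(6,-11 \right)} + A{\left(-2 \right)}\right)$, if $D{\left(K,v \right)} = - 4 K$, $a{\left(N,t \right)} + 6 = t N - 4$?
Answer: $1490$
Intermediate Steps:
$a{\left(N,t \right)} = -10 + N t$ ($a{\left(N,t \right)} = -6 + \left(t N - 4\right) = -6 + \left(N t - 4\right) = -6 + \left(-4 + N t\right) = -10 + N t$)
$A{\left(n \right)} = n + n \left(-10 + 4 n\right)$ ($A{\left(n \right)} = n + n \left(-10 + n 4\right) = n + n \left(-10 + 4 n\right)$)
$149 \left(D{\left(6,-11 \right)} + A{\left(-2 \right)}\right) = 149 \left(\left(-4\right) 6 - 2 \left(-9 + 4 \left(-2\right)\right)\right) = 149 \left(-24 - 2 \left(-9 - 8\right)\right) = 149 \left(-24 - -34\right) = 149 \left(-24 + 34\right) = 149 \cdot 10 = 1490$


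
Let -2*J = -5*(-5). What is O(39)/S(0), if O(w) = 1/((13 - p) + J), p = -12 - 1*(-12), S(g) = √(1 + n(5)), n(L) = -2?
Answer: -2*I ≈ -2.0*I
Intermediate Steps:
S(g) = I (S(g) = √(1 - 2) = √(-1) = I)
p = 0 (p = -12 + 12 = 0)
J = -25/2 (J = -(-5)*(-5)/2 = -½*25 = -25/2 ≈ -12.500)
O(w) = 2 (O(w) = 1/((13 - 1*0) - 25/2) = 1/((13 + 0) - 25/2) = 1/(13 - 25/2) = 1/(½) = 2)
O(39)/S(0) = 2/I = -I*2 = -2*I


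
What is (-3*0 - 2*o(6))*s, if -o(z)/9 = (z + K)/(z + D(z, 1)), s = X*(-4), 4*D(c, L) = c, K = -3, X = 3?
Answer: -432/5 ≈ -86.400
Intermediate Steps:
D(c, L) = c/4
s = -12 (s = 3*(-4) = -12)
o(z) = -36*(-3 + z)/(5*z) (o(z) = -9*(z - 3)/(z + z/4) = -9*(-3 + z)/(5*z/4) = -9*(-3 + z)*4/(5*z) = -36*(-3 + z)/(5*z))
(-3*0 - 2*o(6))*s = (-3*0 - 72*(3 - 1*6)/(5*6))*(-12) = (0 - 72*(3 - 6)/(5*6))*(-12) = (0 - 72*(-3)/(5*6))*(-12) = (0 - 2*(-18/5))*(-12) = (0 + 36/5)*(-12) = (36/5)*(-12) = -432/5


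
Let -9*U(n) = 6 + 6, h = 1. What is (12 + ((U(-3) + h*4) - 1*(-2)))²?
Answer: 2500/9 ≈ 277.78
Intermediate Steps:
U(n) = -4/3 (U(n) = -(6 + 6)/9 = -⅑*12 = -4/3)
(12 + ((U(-3) + h*4) - 1*(-2)))² = (12 + ((-4/3 + 1*4) - 1*(-2)))² = (12 + ((-4/3 + 4) + 2))² = (12 + (8/3 + 2))² = (12 + 14/3)² = (50/3)² = 2500/9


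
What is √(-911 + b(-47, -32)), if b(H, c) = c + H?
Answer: 3*I*√110 ≈ 31.464*I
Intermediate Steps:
b(H, c) = H + c
√(-911 + b(-47, -32)) = √(-911 + (-47 - 32)) = √(-911 - 79) = √(-990) = 3*I*√110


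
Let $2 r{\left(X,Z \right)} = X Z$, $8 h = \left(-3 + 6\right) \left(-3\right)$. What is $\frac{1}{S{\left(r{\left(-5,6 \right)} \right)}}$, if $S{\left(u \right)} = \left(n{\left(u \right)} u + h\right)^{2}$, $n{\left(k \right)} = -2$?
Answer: $\frac{64}{53361} \approx 0.0011994$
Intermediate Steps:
$h = - \frac{9}{8}$ ($h = \frac{\left(-3 + 6\right) \left(-3\right)}{8} = \frac{3 \left(-3\right)}{8} = \frac{1}{8} \left(-9\right) = - \frac{9}{8} \approx -1.125$)
$r{\left(X,Z \right)} = \frac{X Z}{2}$
$S{\left(u \right)} = \left(- \frac{9}{8} - 2 u\right)^{2}$ ($S{\left(u \right)} = \left(- 2 u - \frac{9}{8}\right)^{2} = \left(- \frac{9}{8} - 2 u\right)^{2}$)
$\frac{1}{S{\left(r{\left(-5,6 \right)} \right)}} = \frac{1}{\frac{1}{64} \left(9 + 16 \cdot \frac{1}{2} \left(-5\right) 6\right)^{2}} = \frac{1}{\frac{1}{64} \left(9 + 16 \left(-15\right)\right)^{2}} = \frac{1}{\frac{1}{64} \left(9 - 240\right)^{2}} = \frac{1}{\frac{1}{64} \left(-231\right)^{2}} = \frac{1}{\frac{1}{64} \cdot 53361} = \frac{1}{\frac{53361}{64}} = \frac{64}{53361}$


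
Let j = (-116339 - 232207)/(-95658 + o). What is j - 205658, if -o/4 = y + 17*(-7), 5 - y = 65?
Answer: -9762616645/47471 ≈ -2.0565e+5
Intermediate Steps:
y = -60 (y = 5 - 1*65 = 5 - 65 = -60)
o = 716 (o = -4*(-60 + 17*(-7)) = -4*(-60 - 119) = -4*(-179) = 716)
j = 174273/47471 (j = (-116339 - 232207)/(-95658 + 716) = -348546/(-94942) = -348546*(-1/94942) = 174273/47471 ≈ 3.6711)
j - 205658 = 174273/47471 - 205658 = -9762616645/47471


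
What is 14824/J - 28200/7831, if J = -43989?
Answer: -1356576544/344477859 ≈ -3.9381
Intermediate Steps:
14824/J - 28200/7831 = 14824/(-43989) - 28200/7831 = 14824*(-1/43989) - 28200*1/7831 = -14824/43989 - 28200/7831 = -1356576544/344477859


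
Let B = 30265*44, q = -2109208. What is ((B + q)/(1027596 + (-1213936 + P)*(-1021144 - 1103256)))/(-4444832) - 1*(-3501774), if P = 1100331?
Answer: 939115613670742411945619/268182816386991968 ≈ 3.5018e+6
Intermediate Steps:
B = 1331660
((B + q)/(1027596 + (-1213936 + P)*(-1021144 - 1103256)))/(-4444832) - 1*(-3501774) = ((1331660 - 2109208)/(1027596 + (-1213936 + 1100331)*(-1021144 - 1103256)))/(-4444832) - 1*(-3501774) = -777548/(1027596 - 113605*(-2124400))*(-1/4444832) + 3501774 = -777548/(1027596 + 241342462000)*(-1/4444832) + 3501774 = -777548/241343489596*(-1/4444832) + 3501774 = -777548*1/241343489596*(-1/4444832) + 3501774 = -194387/60335872399*(-1/4444832) + 3501774 = 194387/268182816386991968 + 3501774 = 939115613670742411945619/268182816386991968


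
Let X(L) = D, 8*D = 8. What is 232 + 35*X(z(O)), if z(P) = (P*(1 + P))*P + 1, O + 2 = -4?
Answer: 267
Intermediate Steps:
O = -6 (O = -2 - 4 = -6)
D = 1 (D = (1/8)*8 = 1)
z(P) = 1 + P**2*(1 + P) (z(P) = P**2*(1 + P) + 1 = 1 + P**2*(1 + P))
X(L) = 1
232 + 35*X(z(O)) = 232 + 35*1 = 232 + 35 = 267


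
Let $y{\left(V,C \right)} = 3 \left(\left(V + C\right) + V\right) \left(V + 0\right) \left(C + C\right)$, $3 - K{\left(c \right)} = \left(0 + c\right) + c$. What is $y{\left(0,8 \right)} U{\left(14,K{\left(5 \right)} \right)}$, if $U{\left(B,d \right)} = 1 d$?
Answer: $0$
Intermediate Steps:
$K{\left(c \right)} = 3 - 2 c$ ($K{\left(c \right)} = 3 - \left(\left(0 + c\right) + c\right) = 3 - \left(c + c\right) = 3 - 2 c$)
$U{\left(B,d \right)} = d$
$y{\left(V,C \right)} = 2 C V \left(3 C + 6 V\right)$ ($y{\left(V,C \right)} = 3 \left(\left(C + V\right) + V\right) V 2 C = 3 \left(C + 2 V\right) 2 C V = \left(3 C + 6 V\right) 2 C V = 2 C V \left(3 C + 6 V\right)$)
$y{\left(0,8 \right)} U{\left(14,K{\left(5 \right)} \right)} = 6 \cdot 8 \cdot 0 \left(8 + 2 \cdot 0\right) \left(3 - 10\right) = 6 \cdot 8 \cdot 0 \left(8 + 0\right) \left(3 - 10\right) = 6 \cdot 8 \cdot 0 \cdot 8 \left(-7\right) = 0 \left(-7\right) = 0$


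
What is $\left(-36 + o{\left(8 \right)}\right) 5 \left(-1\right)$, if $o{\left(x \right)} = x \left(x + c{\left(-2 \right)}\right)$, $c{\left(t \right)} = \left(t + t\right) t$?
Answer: $-460$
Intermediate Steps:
$c{\left(t \right)} = 2 t^{2}$ ($c{\left(t \right)} = 2 t t = 2 t^{2}$)
$o{\left(x \right)} = x \left(8 + x\right)$ ($o{\left(x \right)} = x \left(x + 2 \left(-2\right)^{2}\right) = x \left(x + 2 \cdot 4\right) = x \left(x + 8\right) = x \left(8 + x\right)$)
$\left(-36 + o{\left(8 \right)}\right) 5 \left(-1\right) = \left(-36 + 8 \left(8 + 8\right)\right) 5 \left(-1\right) = \left(-36 + 8 \cdot 16\right) \left(-5\right) = \left(-36 + 128\right) \left(-5\right) = 92 \left(-5\right) = -460$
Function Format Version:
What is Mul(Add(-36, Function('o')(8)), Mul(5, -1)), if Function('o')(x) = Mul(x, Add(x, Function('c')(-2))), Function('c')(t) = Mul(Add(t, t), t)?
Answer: -460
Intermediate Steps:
Function('c')(t) = Mul(2, Pow(t, 2)) (Function('c')(t) = Mul(Mul(2, t), t) = Mul(2, Pow(t, 2)))
Function('o')(x) = Mul(x, Add(8, x)) (Function('o')(x) = Mul(x, Add(x, Mul(2, Pow(-2, 2)))) = Mul(x, Add(x, Mul(2, 4))) = Mul(x, Add(x, 8)) = Mul(x, Add(8, x)))
Mul(Add(-36, Function('o')(8)), Mul(5, -1)) = Mul(Add(-36, Mul(8, Add(8, 8))), Mul(5, -1)) = Mul(Add(-36, Mul(8, 16)), -5) = Mul(Add(-36, 128), -5) = Mul(92, -5) = -460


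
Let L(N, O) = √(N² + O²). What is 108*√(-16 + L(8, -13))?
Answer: 108*√(-16 + √233) ≈ 92.632*I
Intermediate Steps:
108*√(-16 + L(8, -13)) = 108*√(-16 + √(8² + (-13)²)) = 108*√(-16 + √(64 + 169)) = 108*√(-16 + √233)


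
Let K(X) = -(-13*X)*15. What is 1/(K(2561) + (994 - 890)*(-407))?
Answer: 1/457067 ≈ 2.1879e-6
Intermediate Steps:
K(X) = 195*X (K(X) = -(-195)*X = 195*X)
1/(K(2561) + (994 - 890)*(-407)) = 1/(195*2561 + (994 - 890)*(-407)) = 1/(499395 + 104*(-407)) = 1/(499395 - 42328) = 1/457067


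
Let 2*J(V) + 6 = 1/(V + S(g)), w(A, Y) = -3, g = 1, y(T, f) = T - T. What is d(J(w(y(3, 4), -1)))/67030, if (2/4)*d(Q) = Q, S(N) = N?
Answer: -13/134060 ≈ -9.6972e-5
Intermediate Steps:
y(T, f) = 0
J(V) = -3 + 1/(2*(1 + V)) (J(V) = -3 + 1/(2*(V + 1)) = -3 + 1/(2*(1 + V)))
d(Q) = 2*Q
d(J(w(y(3, 4), -1)))/67030 = (2*((-5 - 6*(-3))/(2*(1 - 3))))/67030 = (2*((½)*(-5 + 18)/(-2)))*(1/67030) = (2*((½)*(-½)*13))*(1/67030) = (2*(-13/4))*(1/67030) = -13/2*1/67030 = -13/134060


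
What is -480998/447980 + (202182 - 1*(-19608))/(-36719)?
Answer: -58509624881/8224688810 ≈ -7.1139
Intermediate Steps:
-480998/447980 + (202182 - 1*(-19608))/(-36719) = -480998*1/447980 + (202182 + 19608)*(-1/36719) = -240499/223990 + 221790*(-1/36719) = -240499/223990 - 221790/36719 = -58509624881/8224688810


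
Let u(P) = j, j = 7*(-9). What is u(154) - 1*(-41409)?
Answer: 41346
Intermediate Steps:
j = -63
u(P) = -63
u(154) - 1*(-41409) = -63 - 1*(-41409) = -63 + 41409 = 41346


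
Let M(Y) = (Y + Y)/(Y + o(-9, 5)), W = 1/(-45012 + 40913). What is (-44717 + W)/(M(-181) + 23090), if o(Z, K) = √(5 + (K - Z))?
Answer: -11548780022319764/5963826737542433 + 5529398684*√19/5963826737542433 ≈ -1.9365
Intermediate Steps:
o(Z, K) = √(5 + K - Z)
W = -1/4099 (W = 1/(-4099) = -1/4099 ≈ -0.00024396)
M(Y) = 2*Y/(Y + √19) (M(Y) = (Y + Y)/(Y + √(5 + 5 - 1*(-9))) = (2*Y)/(Y + √(5 + 5 + 9)) = (2*Y)/(Y + √19) = 2*Y/(Y + √19))
(-44717 + W)/(M(-181) + 23090) = (-44717 - 1/4099)/(2*(-181)/(-181 + √19) + 23090) = -183294984/(4099*(-362/(-181 + √19) + 23090)) = -183294984/(4099*(23090 - 362/(-181 + √19)))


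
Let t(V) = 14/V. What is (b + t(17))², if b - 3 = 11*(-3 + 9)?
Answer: 1408969/289 ≈ 4875.3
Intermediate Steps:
b = 69 (b = 3 + 11*(-3 + 9) = 3 + 11*6 = 3 + 66 = 69)
(b + t(17))² = (69 + 14/17)² = (1187/17)² = 1408969/289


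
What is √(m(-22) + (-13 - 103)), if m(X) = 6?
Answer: I*√110 ≈ 10.488*I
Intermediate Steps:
√(m(-22) + (-13 - 103)) = √(6 + (-13 - 103)) = √(6 - 116) = √(-110) = I*√110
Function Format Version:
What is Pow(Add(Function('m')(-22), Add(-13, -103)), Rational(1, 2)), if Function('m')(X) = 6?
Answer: Mul(I, Pow(110, Rational(1, 2))) ≈ Mul(10.488, I)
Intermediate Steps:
Pow(Add(Function('m')(-22), Add(-13, -103)), Rational(1, 2)) = Pow(Add(6, Add(-13, -103)), Rational(1, 2)) = Pow(Add(6, -116), Rational(1, 2)) = Pow(-110, Rational(1, 2)) = Mul(I, Pow(110, Rational(1, 2)))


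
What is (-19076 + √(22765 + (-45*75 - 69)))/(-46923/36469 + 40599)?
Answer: -690613453/1480558008 ≈ -0.46645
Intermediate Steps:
(-19076 + √(22765 + (-45*75 - 69)))/(-46923/36469 + 40599) = (-19076 + √(22765 + (-3375 - 69)))/(-46923*1/36469 + 40599) = (-19076 + √(22765 - 3444))/(-46923/36469 + 40599) = (-19076 + √19321)/(1480558008/36469) = (-19076 + 139)*(36469/1480558008) = -18937*36469/1480558008 = -690613453/1480558008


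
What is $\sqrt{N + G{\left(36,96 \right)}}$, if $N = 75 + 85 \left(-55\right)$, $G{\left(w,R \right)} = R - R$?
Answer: $10 i \sqrt{46} \approx 67.823 i$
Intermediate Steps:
$G{\left(w,R \right)} = 0$
$N = -4600$ ($N = 75 - 4675 = -4600$)
$\sqrt{N + G{\left(36,96 \right)}} = \sqrt{-4600 + 0} = \sqrt{-4600} = 10 i \sqrt{46}$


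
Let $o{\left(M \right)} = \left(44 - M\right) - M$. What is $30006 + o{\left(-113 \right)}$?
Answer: $30276$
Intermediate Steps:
$o{\left(M \right)} = 44 - 2 M$
$30006 + o{\left(-113 \right)} = 30006 + \left(44 - -226\right) = 30006 + \left(44 + 226\right) = 30006 + 270 = 30276$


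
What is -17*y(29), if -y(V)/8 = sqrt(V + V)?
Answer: 136*sqrt(58) ≈ 1035.7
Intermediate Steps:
y(V) = -8*sqrt(2)*sqrt(V) (y(V) = -8*sqrt(V + V) = -8*sqrt(2)*sqrt(V))
-17*y(29) = -(-136)*sqrt(2)*sqrt(29) = -(-136)*sqrt(58) = 136*sqrt(58)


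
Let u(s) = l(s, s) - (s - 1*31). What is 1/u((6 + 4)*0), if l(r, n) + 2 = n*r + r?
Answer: 1/29 ≈ 0.034483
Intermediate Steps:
l(r, n) = -2 + r + n*r (l(r, n) = -2 + (n*r + r) = -2 + (r + n*r) = -2 + r + n*r)
u(s) = 29 + s**2 (u(s) = (-2 + s + s*s) - (s - 1*31) = (-2 + s + s**2) - (s - 31) = (-2 + s + s**2) - (-31 + s) = (-2 + s + s**2) + (31 - s) = 29 + s**2)
1/u((6 + 4)*0) = 1/(29 + ((6 + 4)*0)**2) = 1/(29 + (10*0)**2) = 1/(29 + 0**2) = 1/(29 + 0) = 1/29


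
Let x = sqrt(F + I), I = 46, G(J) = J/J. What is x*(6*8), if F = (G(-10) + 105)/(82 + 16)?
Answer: 48*sqrt(2307)/7 ≈ 329.36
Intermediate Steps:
G(J) = 1
F = 53/49 (F = (1 + 105)/(82 + 16) = 106/98 = 106*(1/98) = 53/49 ≈ 1.0816)
x = sqrt(2307)/7 (x = sqrt(53/49 + 46) = sqrt(2307/49) = sqrt(2307)/7 ≈ 6.8616)
x*(6*8) = (sqrt(2307)/7)*(6*8) = (sqrt(2307)/7)*48 = 48*sqrt(2307)/7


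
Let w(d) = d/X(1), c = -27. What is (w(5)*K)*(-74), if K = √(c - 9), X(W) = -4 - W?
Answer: 444*I ≈ 444.0*I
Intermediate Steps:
K = 6*I (K = √(-27 - 9) = √(-36) = 6*I ≈ 6.0*I)
w(d) = -d/5 (w(d) = d/(-4 - 1*1) = d/(-4 - 1) = d/(-5) = d*(-⅕) = -d/5)
(w(5)*K)*(-74) = ((-⅕*5)*(6*I))*(-74) = -6*I*(-74) = 444*I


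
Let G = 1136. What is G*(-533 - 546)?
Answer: -1225744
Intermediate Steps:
G*(-533 - 546) = 1136*(-533 - 546) = 1136*(-1079) = -1225744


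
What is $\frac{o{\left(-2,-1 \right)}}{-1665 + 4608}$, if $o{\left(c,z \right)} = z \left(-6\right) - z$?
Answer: $\frac{7}{2943} \approx 0.0023785$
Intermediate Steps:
$o{\left(c,z \right)} = - 7 z$ ($o{\left(c,z \right)} = - 6 z - z = - 7 z$)
$\frac{o{\left(-2,-1 \right)}}{-1665 + 4608} = \frac{\left(-7\right) \left(-1\right)}{-1665 + 4608} = \frac{7}{2943}$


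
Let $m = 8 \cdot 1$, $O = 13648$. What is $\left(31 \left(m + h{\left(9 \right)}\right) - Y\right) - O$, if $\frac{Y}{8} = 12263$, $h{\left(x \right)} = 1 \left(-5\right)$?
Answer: $-111659$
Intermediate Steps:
$h{\left(x \right)} = -5$
$m = 8$
$Y = 98104$ ($Y = 8 \cdot 12263 = 98104$)
$\left(31 \left(m + h{\left(9 \right)}\right) - Y\right) - O = \left(31 \left(8 - 5\right) - 98104\right) - 13648 = \left(31 \cdot 3 - 98104\right) - 13648 = \left(93 - 98104\right) - 13648 = -98011 - 13648 = -111659$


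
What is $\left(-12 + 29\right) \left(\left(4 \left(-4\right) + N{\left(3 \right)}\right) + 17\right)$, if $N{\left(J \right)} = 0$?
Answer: $17$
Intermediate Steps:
$\left(-12 + 29\right) \left(\left(4 \left(-4\right) + N{\left(3 \right)}\right) + 17\right) = \left(-12 + 29\right) \left(\left(4 \left(-4\right) + 0\right) + 17\right) = 17 \left(\left(-16 + 0\right) + 17\right) = 17 \left(-16 + 17\right) = 17 \cdot 1 = 17$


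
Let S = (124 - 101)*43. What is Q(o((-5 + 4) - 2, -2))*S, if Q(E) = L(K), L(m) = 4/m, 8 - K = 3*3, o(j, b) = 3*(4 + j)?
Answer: -3956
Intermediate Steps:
o(j, b) = 12 + 3*j
S = 989 (S = 23*43 = 989)
K = -1 (K = 8 - 3*3 = 8 - 1*9 = 8 - 9 = -1)
Q(E) = -4 (Q(E) = 4/(-1) = 4*(-1) = -4)
Q(o((-5 + 4) - 2, -2))*S = -4*989 = -3956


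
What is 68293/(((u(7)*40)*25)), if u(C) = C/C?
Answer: 68293/1000 ≈ 68.293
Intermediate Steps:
u(C) = 1
68293/(((u(7)*40)*25)) = 68293/(((1*40)*25)) = 68293/((40*25)) = 68293/1000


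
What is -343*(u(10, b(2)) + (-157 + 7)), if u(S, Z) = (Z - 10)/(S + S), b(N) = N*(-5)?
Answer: 51793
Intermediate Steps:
b(N) = -5*N
u(S, Z) = (-10 + Z)/(2*S) (u(S, Z) = (-10 + Z)/((2*S)) = (-10 + Z)*(1/(2*S)) = (-10 + Z)/(2*S))
-343*(u(10, b(2)) + (-157 + 7)) = -343*((½)*(-10 - 5*2)/10 + (-157 + 7)) = -343*((½)*(⅒)*(-10 - 10) - 150) = -343*((½)*(⅒)*(-20) - 150) = -343*(-1 - 150) = -343*(-151) = 51793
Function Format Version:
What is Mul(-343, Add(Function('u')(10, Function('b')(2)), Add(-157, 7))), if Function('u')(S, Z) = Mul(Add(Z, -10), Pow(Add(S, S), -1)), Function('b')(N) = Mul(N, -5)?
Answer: 51793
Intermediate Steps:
Function('b')(N) = Mul(-5, N)
Function('u')(S, Z) = Mul(Rational(1, 2), Pow(S, -1), Add(-10, Z)) (Function('u')(S, Z) = Mul(Add(-10, Z), Pow(Mul(2, S), -1)) = Mul(Add(-10, Z), Mul(Rational(1, 2), Pow(S, -1))) = Mul(Rational(1, 2), Pow(S, -1), Add(-10, Z)))
Mul(-343, Add(Function('u')(10, Function('b')(2)), Add(-157, 7))) = Mul(-343, Add(Mul(Rational(1, 2), Pow(10, -1), Add(-10, Mul(-5, 2))), Add(-157, 7))) = Mul(-343, Add(Mul(Rational(1, 2), Rational(1, 10), Add(-10, -10)), -150)) = Mul(-343, Add(Mul(Rational(1, 2), Rational(1, 10), -20), -150)) = Mul(-343, Add(-1, -150)) = Mul(-343, -151) = 51793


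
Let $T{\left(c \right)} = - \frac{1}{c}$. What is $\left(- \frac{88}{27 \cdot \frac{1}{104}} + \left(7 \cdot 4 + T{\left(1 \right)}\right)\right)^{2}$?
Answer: $\frac{70946929}{729} \approx 97321.0$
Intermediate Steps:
$\left(- \frac{88}{27 \cdot \frac{1}{104}} + \left(7 \cdot 4 + T{\left(1 \right)}\right)\right)^{2} = \left(- \frac{88}{27 \cdot \frac{1}{104}} + \left(7 \cdot 4 - 1^{-1}\right)\right)^{2} = \left(- \frac{88}{27 \cdot \frac{1}{104}} + \left(28 - 1\right)\right)^{2} = \left(- \frac{88}{\frac{27}{104}} + \left(28 - 1\right)\right)^{2} = \left(\left(-88\right) \frac{104}{27} + 27\right)^{2} = \left(- \frac{9152}{27} + 27\right)^{2} = \left(- \frac{8423}{27}\right)^{2} = \frac{70946929}{729}$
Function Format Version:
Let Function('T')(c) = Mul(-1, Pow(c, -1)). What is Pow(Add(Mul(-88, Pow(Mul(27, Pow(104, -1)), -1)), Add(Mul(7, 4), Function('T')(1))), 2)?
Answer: Rational(70946929, 729) ≈ 97321.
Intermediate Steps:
Pow(Add(Mul(-88, Pow(Mul(27, Pow(104, -1)), -1)), Add(Mul(7, 4), Function('T')(1))), 2) = Pow(Add(Mul(-88, Pow(Mul(27, Pow(104, -1)), -1)), Add(Mul(7, 4), Mul(-1, Pow(1, -1)))), 2) = Pow(Add(Mul(-88, Pow(Mul(27, Rational(1, 104)), -1)), Add(28, Mul(-1, 1))), 2) = Pow(Add(Mul(-88, Pow(Rational(27, 104), -1)), Add(28, -1)), 2) = Pow(Add(Mul(-88, Rational(104, 27)), 27), 2) = Pow(Add(Rational(-9152, 27), 27), 2) = Pow(Rational(-8423, 27), 2) = Rational(70946929, 729)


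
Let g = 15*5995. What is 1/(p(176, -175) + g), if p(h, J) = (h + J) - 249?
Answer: 1/89677 ≈ 1.1151e-5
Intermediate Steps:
p(h, J) = -249 + J + h (p(h, J) = (J + h) - 249 = -249 + J + h)
g = 89925
1/(p(176, -175) + g) = 1/((-249 - 175 + 176) + 89925) = 1/(-248 + 89925) = 1/89677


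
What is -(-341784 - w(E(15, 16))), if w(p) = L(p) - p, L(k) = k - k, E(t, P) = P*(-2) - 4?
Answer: 341820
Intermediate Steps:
E(t, P) = -4 - 2*P (E(t, P) = -2*P - 4 = -4 - 2*P)
L(k) = 0
w(p) = -p (w(p) = 0 - p = -p)
-(-341784 - w(E(15, 16))) = -(-341784 - (-1)*(-4 - 2*16)) = -(-341784 - (-1)*(-4 - 32)) = -(-341784 - (-1)*(-36)) = -(-341784 - 1*36) = -(-341784 - 36) = -1*(-341820) = 341820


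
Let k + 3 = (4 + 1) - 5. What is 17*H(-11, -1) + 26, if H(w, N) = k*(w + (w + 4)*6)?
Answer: 2729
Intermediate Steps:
k = -3 (k = -3 + ((4 + 1) - 5) = -3 + (5 - 5) = -3 + 0 = -3)
H(w, N) = -72 - 21*w (H(w, N) = -3*(w + (w + 4)*6) = -3*(w + (4 + w)*6) = -3*(w + (24 + 6*w)) = -3*(24 + 7*w) = -72 - 21*w)
17*H(-11, -1) + 26 = 17*(-72 - 21*(-11)) + 26 = 17*(-72 + 231) + 26 = 17*159 + 26 = 2703 + 26 = 2729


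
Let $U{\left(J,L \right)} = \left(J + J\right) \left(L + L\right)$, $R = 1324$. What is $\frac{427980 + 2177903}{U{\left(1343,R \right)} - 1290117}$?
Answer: $\frac{372269}{831773} \approx 0.44756$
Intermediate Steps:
$U{\left(J,L \right)} = 4 J L$ ($U{\left(J,L \right)} = 2 J 2 L = 4 J L$)
$\frac{427980 + 2177903}{U{\left(1343,R \right)} - 1290117} = \frac{427980 + 2177903}{4 \cdot 1343 \cdot 1324 - 1290117} = \frac{2605883}{7112528 - 1290117} = \frac{2605883}{5822411} = 2605883 \cdot \frac{1}{5822411} = \frac{372269}{831773}$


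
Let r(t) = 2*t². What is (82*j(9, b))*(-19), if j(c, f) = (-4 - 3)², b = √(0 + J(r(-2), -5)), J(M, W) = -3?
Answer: -76342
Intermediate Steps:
b = I*√3 (b = √(0 - 3) = √(-3) = I*√3 ≈ 1.732*I)
j(c, f) = 49 (j(c, f) = (-7)² = 49)
(82*j(9, b))*(-19) = (82*49)*(-19) = 4018*(-19) = -76342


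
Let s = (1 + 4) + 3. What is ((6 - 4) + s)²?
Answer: 100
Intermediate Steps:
s = 8 (s = 5 + 3 = 8)
((6 - 4) + s)² = ((6 - 4) + 8)² = (2 + 8)² = 10² = 100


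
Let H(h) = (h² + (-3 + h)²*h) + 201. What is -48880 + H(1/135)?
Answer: -119768431274/2460375 ≈ -48679.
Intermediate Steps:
H(h) = 201 + h² + h*(-3 + h)² (H(h) = (h² + h*(-3 + h)²) + 201 = 201 + h² + h*(-3 + h)²)
-48880 + H(1/135) = -48880 + (201 + (1/135)² + (-3 + 1/135)²/135) = -48880 + (201 + 1/18225 + (-404/135)²/135) = -48880 + (201 + 1/18225 + (1/135)*(163216/18225)) = -48880 + (201 + 1/18225 + 163216/2460375) = -48880 + 494698726/2460375 = -119768431274/2460375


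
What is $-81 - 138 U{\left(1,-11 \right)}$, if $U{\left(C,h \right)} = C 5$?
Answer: $-771$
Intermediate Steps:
$U{\left(C,h \right)} = 5 C$
$-81 - 138 U{\left(1,-11 \right)} = -81 - 138 \cdot 5 \cdot 1 = -81 - 690 = -771$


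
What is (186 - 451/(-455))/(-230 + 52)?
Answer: -85081/80990 ≈ -1.0505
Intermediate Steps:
(186 - 451/(-455))/(-230 + 52) = (186 - 451*(-1/455))/(-178) = (186 + 451/455)*(-1/178) = (85081/455)*(-1/178) = -85081/80990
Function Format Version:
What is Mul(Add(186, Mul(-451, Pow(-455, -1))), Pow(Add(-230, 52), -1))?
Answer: Rational(-85081, 80990) ≈ -1.0505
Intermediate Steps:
Mul(Add(186, Mul(-451, Pow(-455, -1))), Pow(Add(-230, 52), -1)) = Mul(Add(186, Mul(-451, Rational(-1, 455))), Pow(-178, -1)) = Mul(Add(186, Rational(451, 455)), Rational(-1, 178)) = Mul(Rational(85081, 455), Rational(-1, 178)) = Rational(-85081, 80990)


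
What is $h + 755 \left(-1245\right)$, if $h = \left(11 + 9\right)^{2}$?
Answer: $-939575$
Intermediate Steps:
$h = 400$ ($h = 20^{2} = 400$)
$h + 755 \left(-1245\right) = 400 + 755 \left(-1245\right) = 400 - 939975 = -939575$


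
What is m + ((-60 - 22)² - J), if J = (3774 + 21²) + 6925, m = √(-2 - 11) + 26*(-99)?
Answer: -6990 + I*√13 ≈ -6990.0 + 3.6056*I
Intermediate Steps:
m = -2574 + I*√13 (m = √(-13) - 2574 = I*√13 - 2574 = -2574 + I*√13 ≈ -2574.0 + 3.6056*I)
J = 11140 (J = (3774 + 441) + 6925 = 4215 + 6925 = 11140)
m + ((-60 - 22)² - J) = (-2574 + I*√13) + ((-60 - 22)² - 1*11140) = (-2574 + I*√13) + ((-82)² - 11140) = (-2574 + I*√13) + (6724 - 11140) = (-2574 + I*√13) - 4416 = -6990 + I*√13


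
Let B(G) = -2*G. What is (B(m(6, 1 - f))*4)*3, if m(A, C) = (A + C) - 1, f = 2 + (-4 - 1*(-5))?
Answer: -72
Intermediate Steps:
f = 3 (f = 2 + (-4 + 5) = 2 + 1 = 3)
m(A, C) = -1 + A + C
(B(m(6, 1 - f))*4)*3 = (-2*(-1 + 6 + (1 - 1*3))*4)*3 = (-2*(-1 + 6 + (1 - 3))*4)*3 = (-2*(-1 + 6 - 2)*4)*3 = (-2*3*4)*3 = -6*4*3 = -24*3 = -72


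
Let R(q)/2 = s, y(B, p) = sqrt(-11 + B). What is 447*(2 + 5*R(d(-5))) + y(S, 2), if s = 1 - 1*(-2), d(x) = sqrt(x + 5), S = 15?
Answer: 14306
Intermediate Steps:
d(x) = sqrt(5 + x)
s = 3 (s = 1 + 2 = 3)
R(q) = 6 (R(q) = 2*3 = 6)
447*(2 + 5*R(d(-5))) + y(S, 2) = 447*(2 + 5*6) + sqrt(-11 + 15) = 447*(2 + 30) + sqrt(4) = 447*32 + 2 = 14304 + 2 = 14306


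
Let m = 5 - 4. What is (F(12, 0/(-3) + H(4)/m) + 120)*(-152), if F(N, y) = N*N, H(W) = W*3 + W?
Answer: -40128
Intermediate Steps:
H(W) = 4*W (H(W) = 3*W + W = 4*W)
m = 1
F(N, y) = N**2
(F(12, 0/(-3) + H(4)/m) + 120)*(-152) = (12**2 + 120)*(-152) = (144 + 120)*(-152) = 264*(-152) = -40128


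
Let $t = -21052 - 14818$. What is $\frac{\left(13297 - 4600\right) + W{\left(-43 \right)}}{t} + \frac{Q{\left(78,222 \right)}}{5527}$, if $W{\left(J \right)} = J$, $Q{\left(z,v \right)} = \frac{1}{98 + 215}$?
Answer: $- \frac{7485480042}{31026671185} \approx -0.24126$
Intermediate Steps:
$Q{\left(z,v \right)} = \frac{1}{313}$
$t = -35870$
$\frac{\left(13297 - 4600\right) + W{\left(-43 \right)}}{t} + \frac{Q{\left(78,222 \right)}}{5527} = \frac{\left(13297 - 4600\right) - 43}{-35870} + \frac{1}{313 \cdot 5527} = \left(8697 - 43\right) \left(- \frac{1}{35870}\right) + \frac{1}{313} \cdot \frac{1}{5527} = 8654 \left(- \frac{1}{35870}\right) + \frac{1}{1729951} = - \frac{4327}{17935} + \frac{1}{1729951} = - \frac{7485480042}{31026671185}$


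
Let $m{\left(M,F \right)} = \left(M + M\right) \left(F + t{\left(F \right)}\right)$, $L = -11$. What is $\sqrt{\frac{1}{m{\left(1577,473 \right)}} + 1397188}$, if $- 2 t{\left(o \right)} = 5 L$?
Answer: $\frac{\sqrt{3481660245072238229}}{1578577} \approx 1182.0$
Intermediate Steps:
$t{\left(o \right)} = \frac{55}{2}$ ($t{\left(o \right)} = - \frac{5 \left(-11\right)}{2} = \left(- \frac{1}{2}\right) \left(-55\right) = \frac{55}{2}$)
$m{\left(M,F \right)} = 2 M \left(\frac{55}{2} + F\right)$ ($m{\left(M,F \right)} = \left(M + M\right) \left(F + \frac{55}{2}\right) = 2 M \left(\frac{55}{2} + F\right)$)
$\sqrt{\frac{1}{m{\left(1577,473 \right)}} + 1397188} = \sqrt{\frac{1}{1577 \left(55 + 2 \cdot 473\right)} + 1397188} = \sqrt{\frac{1}{1577 \left(55 + 946\right)} + 1397188} = \sqrt{\frac{1}{1577 \cdot 1001} + 1397188} = \sqrt{\frac{1}{1578577} + 1397188} = \sqrt{\frac{2205568841477}{1578577}} = \frac{\sqrt{3481660245072238229}}{1578577}$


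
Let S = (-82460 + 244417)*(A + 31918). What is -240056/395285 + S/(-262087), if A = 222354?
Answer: -16278346007773512/103599059795 ≈ -1.5713e+5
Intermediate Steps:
S = 41181130304 (S = (-82460 + 244417)*(222354 + 31918) = 161957*254272 = 41181130304)
-240056/395285 + S/(-262087) = -240056/395285 + 41181130304/(-262087) = -240056*1/395285 + 41181130304*(-1/262087) = -240056/395285 - 41181130304/262087 = -16278346007773512/103599059795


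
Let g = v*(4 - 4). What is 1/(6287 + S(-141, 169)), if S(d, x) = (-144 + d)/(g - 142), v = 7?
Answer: 142/893039 ≈ 0.00015901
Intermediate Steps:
g = 0 (g = 7*(4 - 4) = 7*0 = 0)
S(d, x) = 72/71 - d/142 (S(d, x) = (-144 + d)/(0 - 142) = (-144 + d)/(-142) = (-144 + d)*(-1/142) = 72/71 - d/142)
1/(6287 + S(-141, 169)) = 1/(6287 + (72/71 - 1/142*(-141))) = 1/(6287 + (72/71 + 141/142)) = 1/(6287 + 285/142) = 1/(893039/142) = 142/893039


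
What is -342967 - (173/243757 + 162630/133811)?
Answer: -64663124226414/188539699 ≈ -3.4297e+5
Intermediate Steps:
-342967 - (173/243757 + 162630/133811) = -342967 - (173*(1/243757) + 162630*(1/133811)) = -342967 - (1/1409 + 162630/133811) = -342967 - 1*229279481/188539699 = -342967 - 229279481/188539699 = -64663124226414/188539699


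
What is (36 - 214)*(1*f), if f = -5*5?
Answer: 4450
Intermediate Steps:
f = -25
(36 - 214)*(1*f) = (36 - 214)*(1*(-25)) = -178*(-25) = 4450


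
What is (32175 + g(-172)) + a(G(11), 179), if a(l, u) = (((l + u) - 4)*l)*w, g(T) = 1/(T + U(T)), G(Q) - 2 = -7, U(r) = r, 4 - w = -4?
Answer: 8728999/344 ≈ 25375.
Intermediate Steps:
w = 8 (w = 4 - 1*(-4) = 4 + 4 = 8)
G(Q) = -5 (G(Q) = 2 - 7 = -5)
g(T) = 1/(2*T) (g(T) = 1/(T + T) = 1/(2*T))
a(l, u) = 8*l*(-4 + l + u) (a(l, u) = (((l + u) - 4)*l)*8 = ((-4 + l + u)*l)*8 = (l*(-4 + l + u))*8 = 8*l*(-4 + l + u))
(32175 + g(-172)) + a(G(11), 179) = (32175 + (½)/(-172)) + 8*(-5)*(-4 - 5 + 179) = (32175 + (½)*(-1/172)) + 8*(-5)*170 = (32175 - 1/344) - 6800 = 11068199/344 - 6800 = 8728999/344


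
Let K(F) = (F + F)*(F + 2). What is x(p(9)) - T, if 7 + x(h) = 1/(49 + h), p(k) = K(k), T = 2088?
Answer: -517464/247 ≈ -2095.0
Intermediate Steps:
K(F) = 2*F*(2 + F) (K(F) = (2*F)*(2 + F) = 2*F*(2 + F))
p(k) = 2*k*(2 + k)
x(h) = -7 + 1/(49 + h)
x(p(9)) - T = (-342 - 14*9*(2 + 9))/(49 + 2*9*(2 + 9)) - 1*2088 = (-342 - 14*9*11)/(49 + 2*9*11) - 2088 = (-342 - 7*198)/(49 + 198) - 2088 = (-342 - 1386)/247 - 2088 = (1/247)*(-1728) - 2088 = -1728/247 - 2088 = -517464/247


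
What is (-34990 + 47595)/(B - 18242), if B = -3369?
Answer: -12605/21611 ≈ -0.58327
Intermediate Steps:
(-34990 + 47595)/(B - 18242) = (-34990 + 47595)/(-3369 - 18242) = 12605/(-21611) = 12605*(-1/21611) = -12605/21611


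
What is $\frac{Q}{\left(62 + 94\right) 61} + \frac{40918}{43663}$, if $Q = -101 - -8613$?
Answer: $\frac{190258786}{103874277} \approx 1.8316$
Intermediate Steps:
$Q = 8512$ ($Q = -101 + 8613 = 8512$)
$\frac{Q}{\left(62 + 94\right) 61} + \frac{40918}{43663} = \frac{8512}{\left(62 + 94\right) 61} + \frac{40918}{43663} = \frac{8512}{156 \cdot 61} + 40918 \cdot \frac{1}{43663} = \frac{8512}{9516} + \frac{40918}{43663} = 8512 \cdot \frac{1}{9516} + \frac{40918}{43663} = \frac{2128}{2379} + \frac{40918}{43663} = \frac{190258786}{103874277}$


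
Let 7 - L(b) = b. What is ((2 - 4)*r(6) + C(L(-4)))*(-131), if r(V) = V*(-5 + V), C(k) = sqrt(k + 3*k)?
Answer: 1572 - 262*sqrt(11) ≈ 703.04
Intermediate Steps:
L(b) = 7 - b
C(k) = 2*sqrt(k) (C(k) = sqrt(4*k) = 2*sqrt(k))
((2 - 4)*r(6) + C(L(-4)))*(-131) = ((2 - 4)*(6*(-5 + 6)) + 2*sqrt(7 - 1*(-4)))*(-131) = (-12 + 2*sqrt(7 + 4))*(-131) = (-2*6 + 2*sqrt(11))*(-131) = (-12 + 2*sqrt(11))*(-131) = 1572 - 262*sqrt(11)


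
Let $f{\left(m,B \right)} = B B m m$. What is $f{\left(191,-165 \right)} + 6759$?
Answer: $993201984$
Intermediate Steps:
$f{\left(m,B \right)} = B^{2} m^{2}$ ($f{\left(m,B \right)} = B^{2} m m = m B^{2} m = B^{2} m^{2}$)
$f{\left(191,-165 \right)} + 6759 = \left(-165\right)^{2} \cdot 191^{2} + 6759 = 27225 \cdot 36481 + 6759 = 993195225 + 6759 = 993201984$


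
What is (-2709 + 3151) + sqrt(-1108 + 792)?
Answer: 442 + 2*I*sqrt(79) ≈ 442.0 + 17.776*I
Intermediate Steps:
(-2709 + 3151) + sqrt(-1108 + 792) = 442 + sqrt(-316) = 442 + 2*I*sqrt(79)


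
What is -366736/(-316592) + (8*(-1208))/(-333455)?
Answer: 7834343623/6598074085 ≈ 1.1874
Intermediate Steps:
-366736/(-316592) + (8*(-1208))/(-333455) = -366736*(-1/316592) - 9664*(-1/333455) = 22921/19787 + 9664/333455 = 7834343623/6598074085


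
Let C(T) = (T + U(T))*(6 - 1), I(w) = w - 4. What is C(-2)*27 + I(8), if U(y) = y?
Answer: -536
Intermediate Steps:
I(w) = -4 + w
C(T) = 10*T (C(T) = (T + T)*(6 - 1) = (2*T)*5 = 10*T)
C(-2)*27 + I(8) = (10*(-2))*27 + (-4 + 8) = -20*27 + 4 = -540 + 4 = -536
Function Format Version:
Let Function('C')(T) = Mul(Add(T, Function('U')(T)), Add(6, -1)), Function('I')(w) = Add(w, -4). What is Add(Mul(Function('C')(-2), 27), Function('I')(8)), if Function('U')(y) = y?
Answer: -536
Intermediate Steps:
Function('I')(w) = Add(-4, w)
Function('C')(T) = Mul(10, T) (Function('C')(T) = Mul(Add(T, T), Add(6, -1)) = Mul(Mul(2, T), 5) = Mul(10, T))
Add(Mul(Function('C')(-2), 27), Function('I')(8)) = Add(Mul(Mul(10, -2), 27), Add(-4, 8)) = Add(Mul(-20, 27), 4) = Add(-540, 4) = -536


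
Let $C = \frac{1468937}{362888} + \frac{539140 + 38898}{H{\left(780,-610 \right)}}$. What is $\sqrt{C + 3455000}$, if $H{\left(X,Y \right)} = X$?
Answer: $\frac{\sqrt{4326095968320366049290}}{35381580} \approx 1859.0$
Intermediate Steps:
$C = \frac{52727206151}{70763160}$ ($C = \frac{1468937}{362888} + \frac{539140 + 38898}{780} = 1468937 \cdot \frac{1}{362888} + 578038 \cdot \frac{1}{780} = \frac{1468937}{362888} + \frac{289019}{390} = \frac{52727206151}{70763160} \approx 745.12$)
$\sqrt{C + 3455000} = \sqrt{\frac{52727206151}{70763160} + 3455000} = \sqrt{\frac{244539445006151}{70763160}} = \frac{\sqrt{4326095968320366049290}}{35381580}$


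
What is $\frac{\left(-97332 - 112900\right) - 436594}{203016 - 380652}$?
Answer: $\frac{323413}{88818} \approx 3.6413$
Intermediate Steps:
$\frac{\left(-97332 - 112900\right) - 436594}{203016 - 380652} = \frac{\left(-97332 - 112900\right) - 436594}{-177636} = \left(-210232 - 436594\right) \left(- \frac{1}{177636}\right) = \left(-646826\right) \left(- \frac{1}{177636}\right) = \frac{323413}{88818}$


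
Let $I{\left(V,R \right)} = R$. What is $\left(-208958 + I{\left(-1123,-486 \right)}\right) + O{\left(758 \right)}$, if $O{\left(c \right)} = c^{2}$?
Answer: $365120$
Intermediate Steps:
$\left(-208958 + I{\left(-1123,-486 \right)}\right) + O{\left(758 \right)} = \left(-208958 - 486\right) + 758^{2} = -209444 + 574564 = 365120$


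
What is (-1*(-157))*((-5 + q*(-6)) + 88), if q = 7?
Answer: 6437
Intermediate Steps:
(-1*(-157))*((-5 + q*(-6)) + 88) = (-1*(-157))*((-5 + 7*(-6)) + 88) = 157*((-5 - 42) + 88) = 157*(-47 + 88) = 157*41 = 6437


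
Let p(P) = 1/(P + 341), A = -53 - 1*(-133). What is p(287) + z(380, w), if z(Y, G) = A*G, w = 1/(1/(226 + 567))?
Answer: 39840321/628 ≈ 63440.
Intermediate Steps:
A = 80 (A = -53 + 133 = 80)
w = 793 (w = 1/(1/793) = 793)
z(Y, G) = 80*G
p(P) = 1/(341 + P)
p(287) + z(380, w) = 1/(341 + 287) + 80*793 = 1/628 + 63440 = 39840321/628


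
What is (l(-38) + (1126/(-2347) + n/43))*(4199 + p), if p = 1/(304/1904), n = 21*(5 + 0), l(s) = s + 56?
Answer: 160966140500/1917499 ≈ 83946.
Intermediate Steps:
l(s) = 56 + s
n = 105 (n = 21*5 = 105)
p = 119/19 (p = 1/(304*(1/1904)) = 1/(19/119) = 119/19 ≈ 6.2632)
(l(-38) + (1126/(-2347) + n/43))*(4199 + p) = ((56 - 38) + (1126/(-2347) + 105/43))*(4199 + 119/19) = (18 + (1126*(-1/2347) + 105*(1/43)))*(79900/19) = (18 + (-1126/2347 + 105/43))*(79900/19) = (18 + 198017/100921)*(79900/19) = (2014595/100921)*(79900/19) = 160966140500/1917499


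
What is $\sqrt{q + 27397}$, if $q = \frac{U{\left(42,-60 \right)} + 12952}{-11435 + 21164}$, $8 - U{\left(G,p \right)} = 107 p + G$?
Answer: $\frac{\sqrt{288156495831}}{3243} \approx 165.53$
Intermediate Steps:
$U{\left(G,p \right)} = 8 - G - 107 p$ ($U{\left(G,p \right)} = 8 - \left(107 p + G\right) = 8 - \left(G + 107 p\right) = 8 - G - 107 p$)
$q = \frac{6446}{3243}$ ($q = \frac{\left(8 - 42 - -6420\right) + 12952}{-11435 + 21164} = \frac{\left(8 - 42 + 6420\right) + 12952}{9729} = \left(6386 + 12952\right) \frac{1}{9729} = 19338 \cdot \frac{1}{9729} = \frac{6446}{3243} \approx 1.9877$)
$\sqrt{q + 27397} = \sqrt{\frac{6446}{3243} + 27397} = \sqrt{\frac{88854917}{3243}} = \frac{\sqrt{288156495831}}{3243}$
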